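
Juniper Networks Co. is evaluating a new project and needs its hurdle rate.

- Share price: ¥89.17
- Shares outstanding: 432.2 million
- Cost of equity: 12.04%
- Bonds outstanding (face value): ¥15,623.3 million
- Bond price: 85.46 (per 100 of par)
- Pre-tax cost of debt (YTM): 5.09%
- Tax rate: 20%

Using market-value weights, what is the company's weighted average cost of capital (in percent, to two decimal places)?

9.99%

Market value of equity E = 89.17 × 432.2m = 38539.274m. Market value of debt D = 15623.3m × 85.46/100 = 13351.67218m.
Total capital V = 38539.274 + 13351.67218 = 51890.94618.
Equity: weight = 38539.274/51890.94618 = 0.7427; cost = 12.04%.
Bonds outstanding: weight = 13351.67218/51890.94618 = 0.2573; after-tax cost = 5.09% × (1 − 20%) = 4.0720%.
WACC = 0.7427 × 12.0400% + 0.2573 × 4.0720% = 9.9898%.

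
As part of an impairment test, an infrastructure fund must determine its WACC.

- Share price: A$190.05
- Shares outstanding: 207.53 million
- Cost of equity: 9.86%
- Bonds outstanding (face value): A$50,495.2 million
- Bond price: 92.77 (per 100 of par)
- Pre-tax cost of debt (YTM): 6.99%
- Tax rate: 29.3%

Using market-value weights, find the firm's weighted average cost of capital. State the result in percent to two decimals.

7.19%

Market value of equity E = 190.05 × 207.53m = 39441.0765m. Market value of debt D = 50495.2m × 92.77/100 = 46844.39704m.
Total capital V = 39441.0765 + 46844.39704 = 86285.47354.
Equity: weight = 39441.0765/86285.47354 = 0.4571; cost = 9.86%.
Bonds outstanding: weight = 46844.39704/86285.47354 = 0.5429; after-tax cost = 6.99% × (1 − 29.3%) = 4.9419%.
WACC = 0.4571 × 9.8600% + 0.5429 × 4.9419% = 7.1900%.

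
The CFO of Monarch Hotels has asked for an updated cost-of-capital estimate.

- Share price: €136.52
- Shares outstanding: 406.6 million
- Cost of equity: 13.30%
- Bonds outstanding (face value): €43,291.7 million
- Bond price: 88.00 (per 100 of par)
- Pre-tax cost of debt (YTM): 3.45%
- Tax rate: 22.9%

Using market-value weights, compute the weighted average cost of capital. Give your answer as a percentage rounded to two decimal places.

8.97%

Market value of equity E = 136.52 × 406.6m = 55509.032m. Market value of debt D = 43291.7m × 88.0/100 = 38096.696m.
Total capital V = 55509.032 + 38096.696 = 93605.728.
Equity: weight = 55509.032/93605.728 = 0.5930; cost = 13.3%.
Bonds outstanding: weight = 38096.696/93605.728 = 0.4070; after-tax cost = 3.45% × (1 − 22.9%) = 2.6600%.
WACC = 0.5930 × 13.3000% + 0.4070 × 2.6600% = 8.9696%.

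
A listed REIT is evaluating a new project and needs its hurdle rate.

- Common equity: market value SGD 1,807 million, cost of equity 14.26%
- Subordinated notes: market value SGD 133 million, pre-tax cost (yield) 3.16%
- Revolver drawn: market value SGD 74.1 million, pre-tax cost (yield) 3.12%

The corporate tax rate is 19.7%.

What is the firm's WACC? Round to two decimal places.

Total capital V = 1807 + 133 + 74.1 = 2014.1.
Equity: weight = 1807/2014.1 = 0.8972; cost = 14.26%.
Subordinated notes: weight = 133/2014.1 = 0.0660; after-tax cost = 3.16% × (1 − 19.7%) = 2.5375%.
Revolver drawn: weight = 74.1/2014.1 = 0.0368; after-tax cost = 3.12% × (1 − 19.7%) = 2.5054%.
WACC = 0.8972 × 14.2600% + 0.0660 × 2.5375% + 0.0368 × 2.5054% = 13.0534%.

13.05%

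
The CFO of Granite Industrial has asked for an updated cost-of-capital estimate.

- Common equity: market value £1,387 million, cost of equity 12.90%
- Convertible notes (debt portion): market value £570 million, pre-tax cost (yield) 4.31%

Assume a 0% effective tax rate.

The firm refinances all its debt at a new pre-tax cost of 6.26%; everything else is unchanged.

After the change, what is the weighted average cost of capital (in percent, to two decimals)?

10.97%

After the change:
Total capital V = 1387 + 570 = 1957.
Equity: weight = 1387/1957 = 0.7087; cost = 12.9%.
Convertible notes (debt portion): weight = 570/1957 = 0.2913; after-tax cost = 6.26% × (1 − 0%) = 6.2600%.
WACC = 0.7087 × 12.9000% + 0.2913 × 6.2600% = 10.9660%.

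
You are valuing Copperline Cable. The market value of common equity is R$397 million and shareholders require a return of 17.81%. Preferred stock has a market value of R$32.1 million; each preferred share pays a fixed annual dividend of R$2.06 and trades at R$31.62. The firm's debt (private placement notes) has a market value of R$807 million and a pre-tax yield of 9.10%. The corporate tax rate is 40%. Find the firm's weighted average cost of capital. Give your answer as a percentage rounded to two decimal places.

9.45%

Cost of preferred: Rp = 2.06 / 31.62 = 6.5149%.
Total capital V = 397 + 32.1 + 807 = 1236.1.
Equity: weight = 397/1236.1 = 0.3212; cost = 17.81%.
Preferred: weight = 32.1/1236.1 = 0.0260; cost = 6.5149%.
Private placement notes: weight = 807/1236.1 = 0.6529; after-tax cost = 9.1% × (1 − 40%) = 5.4600%.
WACC = 0.3212 × 17.8100% + 0.0260 × 6.5149% + 0.6529 × 5.4600% = 9.4539%.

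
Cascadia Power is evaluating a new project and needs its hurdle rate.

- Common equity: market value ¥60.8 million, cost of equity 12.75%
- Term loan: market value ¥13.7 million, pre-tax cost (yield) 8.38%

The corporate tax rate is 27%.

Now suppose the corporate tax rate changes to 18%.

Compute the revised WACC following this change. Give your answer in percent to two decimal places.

After the change:
Total capital V = 60.8 + 13.7 = 74.5.
Equity: weight = 60.8/74.5 = 0.8161; cost = 12.75%.
Term loan: weight = 13.7/74.5 = 0.1839; after-tax cost = 8.38% × (1 − 18%) = 6.8716%.
WACC = 0.8161 × 12.7500% + 0.1839 × 6.8716% = 11.6690%.

11.67%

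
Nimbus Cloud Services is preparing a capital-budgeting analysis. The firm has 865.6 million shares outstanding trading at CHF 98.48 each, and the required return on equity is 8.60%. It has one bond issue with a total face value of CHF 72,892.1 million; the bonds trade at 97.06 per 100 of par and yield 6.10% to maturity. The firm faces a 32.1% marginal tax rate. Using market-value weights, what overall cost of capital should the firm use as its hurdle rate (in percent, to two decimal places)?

Market value of equity E = 98.48 × 865.6m = 85244.288m. Market value of debt D = 72892.1m × 97.06/100 = 70749.07226m.
Total capital V = 85244.288 + 70749.07226 = 155993.36026.
Equity: weight = 85244.288/155993.36026 = 0.5465; cost = 8.6%.
Bonds outstanding: weight = 70749.07226/155993.36026 = 0.4535; after-tax cost = 6.1% × (1 − 32.1%) = 4.1419%.
WACC = 0.5465 × 8.6000% + 0.4535 × 4.1419% = 6.5781%.

6.58%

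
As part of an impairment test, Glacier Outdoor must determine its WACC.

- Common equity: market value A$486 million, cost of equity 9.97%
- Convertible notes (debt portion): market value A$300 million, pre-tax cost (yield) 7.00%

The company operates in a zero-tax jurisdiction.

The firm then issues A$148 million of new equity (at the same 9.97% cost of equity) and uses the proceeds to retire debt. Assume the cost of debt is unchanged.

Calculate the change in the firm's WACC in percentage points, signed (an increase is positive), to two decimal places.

Current WACC:
Total capital V = 486 + 300 = 786.
Equity: weight = 486/786 = 0.6183; cost = 9.97%.
Convertible notes (debt portion): weight = 300/786 = 0.3817; after-tax cost = 7% × (1 − 0%) = 7.0000%.
WACC = 0.6183 × 9.9700% + 0.3817 × 7.0000% = 8.8364%.
After the change:
Total capital V = 634 + 152 = 786.
Equity: weight = 634/786 = 0.8066; cost = 9.97%.
Convertible notes (debt portion): weight = 152/786 = 0.1934; after-tax cost = 7% × (1 − 0%) = 7.0000%.
WACC = 0.8066 × 9.9700% + 0.1934 × 7.0000% = 9.3956%.
Change in WACC = 9.3956% − 8.8364% = 0.5592 pp.

+0.56 pp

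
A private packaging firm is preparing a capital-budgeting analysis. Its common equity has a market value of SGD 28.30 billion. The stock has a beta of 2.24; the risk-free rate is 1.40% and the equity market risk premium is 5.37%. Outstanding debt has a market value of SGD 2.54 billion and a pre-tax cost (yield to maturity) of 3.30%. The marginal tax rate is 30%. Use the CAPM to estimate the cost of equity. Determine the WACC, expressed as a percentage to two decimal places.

Cost of equity via CAPM: Re = 1.4% + 2.24 × 5.37% = 13.4288%.
Total capital V = 28.3 + 2.54 = 30.84.
Equity: weight = 28.3/30.84 = 0.9176; cost = 13.4288%.
Debt: weight = 2.54/30.84 = 0.0824; after-tax cost = 3.3% × (1 − 30%) = 2.3100%.
WACC = 0.9176 × 13.4288% + 0.0824 × 2.3100% = 12.5130%.

12.51%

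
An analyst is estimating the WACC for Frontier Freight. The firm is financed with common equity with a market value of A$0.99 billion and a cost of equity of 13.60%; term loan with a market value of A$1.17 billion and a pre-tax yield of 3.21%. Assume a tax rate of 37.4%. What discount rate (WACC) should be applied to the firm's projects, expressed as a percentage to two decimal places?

Total capital V = 0.99 + 1.17 = 2.16.
Equity: weight = 0.99/2.16 = 0.4583; cost = 13.6%.
Term loan: weight = 1.17/2.16 = 0.5417; after-tax cost = 3.21% × (1 − 37.4%) = 2.0095%.
WACC = 0.4583 × 13.6000% + 0.5417 × 2.0095% = 7.3218%.

7.32%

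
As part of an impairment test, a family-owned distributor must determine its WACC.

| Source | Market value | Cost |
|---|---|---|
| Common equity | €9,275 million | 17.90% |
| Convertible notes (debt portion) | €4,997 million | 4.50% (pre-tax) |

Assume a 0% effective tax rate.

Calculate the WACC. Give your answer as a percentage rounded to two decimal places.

Total capital V = 9275 + 4997 = 14272.
Equity: weight = 9275/14272 = 0.6499; cost = 17.9%.
Convertible notes (debt portion): weight = 4997/14272 = 0.3501; after-tax cost = 4.5% × (1 − 0%) = 4.5000%.
WACC = 0.6499 × 17.9000% + 0.3501 × 4.5000% = 13.2083%.

13.21%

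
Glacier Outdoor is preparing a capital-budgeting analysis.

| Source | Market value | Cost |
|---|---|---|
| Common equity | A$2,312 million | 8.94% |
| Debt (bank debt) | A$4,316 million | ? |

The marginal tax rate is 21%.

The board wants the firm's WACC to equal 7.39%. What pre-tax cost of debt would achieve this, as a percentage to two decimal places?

8.30%

Total capital V = 2312 + 4316 = 6628.
Equity weight = 2312/6628 = 0.3488.
Bank debt weight = 4316/6628 = 0.6512.
Equity contribution = 0.3488 × 8.94% = 3.1185%.
Remaining for debt = 7.39% − 3.1185% = 4.2715%.
Rd × (1 − 21%) × 0.6512 = 4.2715%  ⇒  Rd = 8.3034%.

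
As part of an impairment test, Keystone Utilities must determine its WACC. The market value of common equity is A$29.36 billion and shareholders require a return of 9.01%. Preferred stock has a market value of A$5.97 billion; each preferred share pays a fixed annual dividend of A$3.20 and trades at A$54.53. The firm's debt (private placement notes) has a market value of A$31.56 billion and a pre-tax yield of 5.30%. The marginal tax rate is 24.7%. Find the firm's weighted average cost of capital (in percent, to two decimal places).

6.36%

Cost of preferred: Rp = 3.2 / 54.53 = 5.8683%.
Total capital V = 29.36 + 5.97 + 31.56 = 66.89.
Equity: weight = 29.36/66.89 = 0.4389; cost = 9.01%.
Preferred: weight = 5.97/66.89 = 0.0893; cost = 5.8683%.
Private placement notes: weight = 31.56/66.89 = 0.4718; after-tax cost = 5.3% × (1 − 24.7%) = 3.9909%.
WACC = 0.4389 × 9.0100% + 0.0893 × 5.8683% + 0.4718 × 3.9909% = 6.3615%.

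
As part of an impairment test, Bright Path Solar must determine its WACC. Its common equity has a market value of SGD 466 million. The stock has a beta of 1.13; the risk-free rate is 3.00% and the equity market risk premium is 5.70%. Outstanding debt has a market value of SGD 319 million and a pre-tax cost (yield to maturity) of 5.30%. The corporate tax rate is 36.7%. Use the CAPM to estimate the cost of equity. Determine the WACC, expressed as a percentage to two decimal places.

6.97%

Cost of equity via CAPM: Re = 3.0% + 1.13 × 5.7% = 9.4410%.
Total capital V = 466 + 319 = 785.
Equity: weight = 466/785 = 0.5936; cost = 9.441%.
Debt: weight = 319/785 = 0.4064; after-tax cost = 5.3% × (1 − 36.7%) = 3.3549%.
WACC = 0.5936 × 9.4410% + 0.4064 × 3.3549% = 6.9678%.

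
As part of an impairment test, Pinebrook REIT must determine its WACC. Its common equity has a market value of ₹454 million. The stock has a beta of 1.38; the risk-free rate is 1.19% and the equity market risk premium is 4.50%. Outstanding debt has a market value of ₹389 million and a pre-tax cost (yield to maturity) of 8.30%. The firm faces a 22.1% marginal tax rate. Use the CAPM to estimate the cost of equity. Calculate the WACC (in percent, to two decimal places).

Cost of equity via CAPM: Re = 1.19% + 1.38 × 4.5% = 7.4000%.
Total capital V = 454 + 389 = 843.
Equity: weight = 454/843 = 0.5386; cost = 7.4%.
Debt: weight = 389/843 = 0.4614; after-tax cost = 8.3% × (1 − 22.1%) = 6.4657%.
WACC = 0.5386 × 7.4000% + 0.4614 × 6.4657% = 6.9689%.

6.97%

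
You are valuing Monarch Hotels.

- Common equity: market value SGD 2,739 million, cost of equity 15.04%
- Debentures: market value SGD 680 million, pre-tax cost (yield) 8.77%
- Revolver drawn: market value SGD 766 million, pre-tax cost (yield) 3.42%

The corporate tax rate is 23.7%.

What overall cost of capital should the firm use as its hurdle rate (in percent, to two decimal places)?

11.41%

Total capital V = 2739 + 680 + 766 = 4185.
Equity: weight = 2739/4185 = 0.6545; cost = 15.04%.
Debentures: weight = 680/4185 = 0.1625; after-tax cost = 8.77% × (1 − 23.7%) = 6.6915%.
Revolver drawn: weight = 766/4185 = 0.1830; after-tax cost = 3.42% × (1 − 23.7%) = 2.6095%.
WACC = 0.6545 × 15.0400% + 0.1625 × 6.6915% + 0.1830 × 2.6095% = 11.4083%.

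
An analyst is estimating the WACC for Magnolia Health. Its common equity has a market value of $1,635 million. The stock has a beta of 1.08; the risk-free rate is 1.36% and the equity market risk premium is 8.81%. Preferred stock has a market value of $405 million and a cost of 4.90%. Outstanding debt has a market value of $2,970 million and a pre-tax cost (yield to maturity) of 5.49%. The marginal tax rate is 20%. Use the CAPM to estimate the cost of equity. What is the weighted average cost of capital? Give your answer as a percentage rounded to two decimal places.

Cost of equity via CAPM: Re = 1.36% + 1.08 × 8.81% = 10.8748%.
Total capital V = 1635 + 405 + 2970 = 5010.
Equity: weight = 1635/5010 = 0.3263; cost = 10.8748%.
Preferred: weight = 405/5010 = 0.0808; cost = 4.9%.
Debt: weight = 2970/5010 = 0.5928; after-tax cost = 5.49% × (1 − 20%) = 4.3920%.
WACC = 0.3263 × 10.8748% + 0.0808 × 4.9000% + 0.5928 × 4.3920% = 6.5487%.

6.55%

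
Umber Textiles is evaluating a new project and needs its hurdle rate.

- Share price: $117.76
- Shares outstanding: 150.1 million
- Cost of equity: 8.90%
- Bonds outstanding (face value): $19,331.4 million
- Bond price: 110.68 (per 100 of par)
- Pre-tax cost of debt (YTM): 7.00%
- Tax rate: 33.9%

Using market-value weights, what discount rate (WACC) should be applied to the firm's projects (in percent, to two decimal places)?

6.56%

Market value of equity E = 117.76 × 150.1m = 17675.776m. Market value of debt D = 19331.4m × 110.68/100 = 21395.99352m.
Total capital V = 17675.776 + 21395.99352 = 39071.76952.
Equity: weight = 17675.776/39071.76952 = 0.4524; cost = 8.9%.
Bonds outstanding: weight = 21395.99352/39071.76952 = 0.5476; after-tax cost = 7% × (1 − 33.9%) = 4.6270%.
WACC = 0.4524 × 8.9000% + 0.5476 × 4.6270% = 6.5601%.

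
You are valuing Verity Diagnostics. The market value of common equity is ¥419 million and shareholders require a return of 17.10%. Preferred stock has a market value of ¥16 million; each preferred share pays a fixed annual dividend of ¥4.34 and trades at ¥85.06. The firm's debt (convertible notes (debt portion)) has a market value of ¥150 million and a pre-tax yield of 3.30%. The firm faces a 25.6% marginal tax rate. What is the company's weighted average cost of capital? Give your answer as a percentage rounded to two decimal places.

13.02%

Cost of preferred: Rp = 4.34 / 85.06 = 5.1023%.
Total capital V = 419 + 16 + 150 = 585.
Equity: weight = 419/585 = 0.7162; cost = 17.1%.
Preferred: weight = 16/585 = 0.0274; cost = 5.1023%.
Convertible notes (debt portion): weight = 150/585 = 0.2564; after-tax cost = 3.3% × (1 − 25.6%) = 2.4552%.
WACC = 0.7162 × 17.1000% + 0.0274 × 5.1023% + 0.2564 × 2.4552% = 13.0168%.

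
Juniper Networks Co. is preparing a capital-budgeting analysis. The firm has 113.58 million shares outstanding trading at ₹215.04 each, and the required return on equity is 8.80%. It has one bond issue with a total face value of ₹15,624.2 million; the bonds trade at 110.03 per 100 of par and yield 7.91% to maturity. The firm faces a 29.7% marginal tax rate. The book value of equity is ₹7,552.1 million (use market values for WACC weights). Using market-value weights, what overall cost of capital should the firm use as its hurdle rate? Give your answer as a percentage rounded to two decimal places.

Market value of equity E = 215.04 × 113.58m = 24424.2432m. Market value of debt D = 15624.2m × 110.03/100 = 17191.30726m.
Total capital V = 24424.2432 + 17191.30726 = 41615.55046.
Equity: weight = 24424.2432/41615.55046 = 0.5869; cost = 8.8%.
Bonds outstanding: weight = 17191.30726/41615.55046 = 0.4131; after-tax cost = 7.91% × (1 − 29.7%) = 5.5607%.
WACC = 0.5869 × 8.8000% + 0.4131 × 5.5607% = 7.4619%.

7.46%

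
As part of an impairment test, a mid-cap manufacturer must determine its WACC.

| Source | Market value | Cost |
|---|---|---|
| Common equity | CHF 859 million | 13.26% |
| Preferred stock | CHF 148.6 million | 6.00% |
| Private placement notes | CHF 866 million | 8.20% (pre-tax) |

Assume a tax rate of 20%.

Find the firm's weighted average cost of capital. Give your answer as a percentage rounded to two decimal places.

Total capital V = 859 + 148.6 + 866 = 1873.6.
Equity: weight = 859/1873.6 = 0.4585; cost = 13.26%.
Preferred: weight = 148.6/1873.6 = 0.0793; cost = 6%.
Private placement notes: weight = 866/1873.6 = 0.4622; after-tax cost = 8.2% × (1 − 20%) = 6.5600%.
WACC = 0.4585 × 13.2600% + 0.0793 × 6.0000% + 0.4622 × 6.5600% = 9.5874%.

9.59%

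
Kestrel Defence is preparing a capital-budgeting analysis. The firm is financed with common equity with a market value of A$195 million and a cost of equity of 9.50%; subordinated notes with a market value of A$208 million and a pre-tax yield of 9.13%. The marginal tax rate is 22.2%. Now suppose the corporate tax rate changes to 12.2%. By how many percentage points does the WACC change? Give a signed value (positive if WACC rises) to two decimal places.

+0.47 pp

Current WACC:
Total capital V = 195 + 208 = 403.
Equity: weight = 195/403 = 0.4839; cost = 9.5%.
Subordinated notes: weight = 208/403 = 0.5161; after-tax cost = 9.13% × (1 − 22.2%) = 7.1031%.
WACC = 0.4839 × 9.5000% + 0.5161 × 7.1031% = 8.2629%.
After the change:
Total capital V = 195 + 208 = 403.
Equity: weight = 195/403 = 0.4839; cost = 9.5%.
Subordinated notes: weight = 208/403 = 0.5161; after-tax cost = 9.13% × (1 − 12.2%) = 8.0161%.
WACC = 0.4839 × 9.5000% + 0.5161 × 8.0161% = 8.7341%.
Change in WACC = 8.7341% − 8.2629% = 0.4712 pp.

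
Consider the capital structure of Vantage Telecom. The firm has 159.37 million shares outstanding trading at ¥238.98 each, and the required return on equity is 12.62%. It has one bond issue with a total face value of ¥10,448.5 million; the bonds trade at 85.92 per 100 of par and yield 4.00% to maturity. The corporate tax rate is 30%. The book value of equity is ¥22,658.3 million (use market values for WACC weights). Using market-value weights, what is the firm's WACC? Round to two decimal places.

10.75%

Market value of equity E = 238.98 × 159.37m = 38086.2426m. Market value of debt D = 10448.5m × 85.92/100 = 8977.3512m.
Total capital V = 38086.2426 + 8977.3512 = 47063.5938.
Equity: weight = 38086.2426/47063.5938 = 0.8093; cost = 12.62%.
Bonds outstanding: weight = 8977.3512/47063.5938 = 0.1907; after-tax cost = 4% × (1 − 30%) = 2.8000%.
WACC = 0.8093 × 12.6200% + 0.1907 × 2.8000% = 10.7468%.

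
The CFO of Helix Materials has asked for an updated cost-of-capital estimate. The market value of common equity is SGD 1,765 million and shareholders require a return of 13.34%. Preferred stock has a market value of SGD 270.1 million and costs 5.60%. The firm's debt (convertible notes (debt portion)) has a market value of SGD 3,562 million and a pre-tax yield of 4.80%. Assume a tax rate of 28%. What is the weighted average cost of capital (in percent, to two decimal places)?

Total capital V = 1765 + 270.1 + 3562 = 5597.1.
Equity: weight = 1765/5597.1 = 0.3153; cost = 13.34%.
Preferred: weight = 270.1/5597.1 = 0.0483; cost = 5.6%.
Convertible notes (debt portion): weight = 3562/5597.1 = 0.6364; after-tax cost = 4.8% × (1 − 28%) = 3.4560%.
WACC = 0.3153 × 13.3400% + 0.0483 × 5.6000% + 0.6364 × 3.4560% = 6.6763%.

6.68%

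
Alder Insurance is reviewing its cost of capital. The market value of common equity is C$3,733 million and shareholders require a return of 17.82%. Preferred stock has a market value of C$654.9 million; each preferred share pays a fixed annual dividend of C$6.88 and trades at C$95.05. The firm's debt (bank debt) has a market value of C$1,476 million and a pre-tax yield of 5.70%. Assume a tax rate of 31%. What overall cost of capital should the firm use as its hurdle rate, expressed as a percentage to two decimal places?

Cost of preferred: Rp = 6.88 / 95.05 = 7.2383%.
Total capital V = 3733 + 654.9 + 1476 = 5863.9.
Equity: weight = 3733/5863.9 = 0.6366; cost = 17.82%.
Preferred: weight = 654.9/5863.9 = 0.1117; cost = 7.2383%.
Bank debt: weight = 1476/5863.9 = 0.2517; after-tax cost = 5.7% × (1 − 31%) = 3.9330%.
WACC = 0.6366 × 17.8200% + 0.1117 × 7.2383% + 0.2517 × 3.9330% = 13.1427%.

13.14%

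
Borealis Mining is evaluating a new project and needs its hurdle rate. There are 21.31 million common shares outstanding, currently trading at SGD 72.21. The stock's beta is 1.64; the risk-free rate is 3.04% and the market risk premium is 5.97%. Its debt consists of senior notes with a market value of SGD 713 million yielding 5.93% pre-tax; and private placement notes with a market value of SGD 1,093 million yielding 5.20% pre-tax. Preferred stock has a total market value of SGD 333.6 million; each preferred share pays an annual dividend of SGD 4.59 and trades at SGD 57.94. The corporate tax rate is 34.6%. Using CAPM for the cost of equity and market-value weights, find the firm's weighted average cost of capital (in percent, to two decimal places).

Cost of equity via CAPM: Re = 3.04% + 1.64 × 5.97% = 12.8308%.
Cost of preferred: Rp = 4.59 / 57.94 = 7.9220%.
Market value of equity E = 72.21 × 21.31m = 1538.7951m.
Total capital V = 1538.7951 + 333.6 + 713 + 1093 = 3678.3951.
Equity: weight = 1538.7951/3678.3951 = 0.4183; cost = 12.8308%.
Preferred: weight = 333.6/3678.3951 = 0.0907; cost = 7.922%.
Senior notes: weight = 713/3678.3951 = 0.1938; after-tax cost = 5.93% × (1 − 34.6%) = 3.8782%.
Private placement notes: weight = 1093/3678.3951 = 0.2971; after-tax cost = 5.2% × (1 − 34.6%) = 3.4008%.
WACC = 0.4183 × 12.8308% + 0.0907 × 7.9220% + 0.1938 × 3.8782% + 0.2971 × 3.4008% = 7.8483%.

7.85%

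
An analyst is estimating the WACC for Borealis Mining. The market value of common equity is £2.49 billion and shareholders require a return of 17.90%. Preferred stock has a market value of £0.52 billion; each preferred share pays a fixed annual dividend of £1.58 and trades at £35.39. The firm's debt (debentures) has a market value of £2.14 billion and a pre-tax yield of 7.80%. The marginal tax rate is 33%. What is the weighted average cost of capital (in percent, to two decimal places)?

11.28%

Cost of preferred: Rp = 1.58 / 35.39 = 4.4645%.
Total capital V = 2.49 + 0.52 + 2.14 = 5.15.
Equity: weight = 2.49/5.15 = 0.4835; cost = 17.9%.
Preferred: weight = 0.52/5.15 = 0.1010; cost = 4.4645%.
Debentures: weight = 2.14/5.15 = 0.4155; after-tax cost = 7.8% × (1 − 33%) = 5.2260%.
WACC = 0.4835 × 17.9000% + 0.1010 × 4.4645% + 0.4155 × 5.2260% = 11.2769%.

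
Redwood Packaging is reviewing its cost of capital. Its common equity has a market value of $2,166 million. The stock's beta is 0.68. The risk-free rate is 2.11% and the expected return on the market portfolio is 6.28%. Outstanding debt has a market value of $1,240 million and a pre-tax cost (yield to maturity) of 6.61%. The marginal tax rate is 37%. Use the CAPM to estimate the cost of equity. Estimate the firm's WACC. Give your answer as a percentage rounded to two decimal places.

Market risk premium = 6.28% − 2.11% = 4.17%.
Cost of equity via CAPM: Re = 2.11% + 0.68 × 4.17% = 4.9456%.
Total capital V = 2166 + 1240 = 3406.
Equity: weight = 2166/3406 = 0.6359; cost = 4.9456%.
Debt: weight = 1240/3406 = 0.3641; after-tax cost = 6.61% × (1 − 37%) = 4.1643%.
WACC = 0.6359 × 4.9456% + 0.3641 × 4.1643% = 4.6612%.

4.66%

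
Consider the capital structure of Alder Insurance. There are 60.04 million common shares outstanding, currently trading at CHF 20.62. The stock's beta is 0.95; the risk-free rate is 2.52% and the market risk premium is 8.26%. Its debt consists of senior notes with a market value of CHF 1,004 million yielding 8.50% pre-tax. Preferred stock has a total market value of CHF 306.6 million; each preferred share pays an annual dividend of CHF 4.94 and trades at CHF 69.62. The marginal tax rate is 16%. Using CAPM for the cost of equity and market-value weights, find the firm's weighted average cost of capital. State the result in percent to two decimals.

Cost of equity via CAPM: Re = 2.52% + 0.95 × 8.26% = 10.3670%.
Cost of preferred: Rp = 4.94 / 69.62 = 7.0957%.
Market value of equity E = 20.62 × 60.04m = 1238.0248m.
Total capital V = 1238.0248 + 306.6 + 1004 = 2548.6248.
Equity: weight = 1238.0248/2548.6248 = 0.4858; cost = 10.367%.
Preferred: weight = 306.6/2548.6248 = 0.1203; cost = 7.0957%.
Senior notes: weight = 1004/2548.6248 = 0.3939; after-tax cost = 8.5% × (1 − 16%) = 7.1400%.
WACC = 0.4858 × 10.3670% + 0.1203 × 7.0957% + 0.3939 × 7.1400% = 8.7022%.

8.70%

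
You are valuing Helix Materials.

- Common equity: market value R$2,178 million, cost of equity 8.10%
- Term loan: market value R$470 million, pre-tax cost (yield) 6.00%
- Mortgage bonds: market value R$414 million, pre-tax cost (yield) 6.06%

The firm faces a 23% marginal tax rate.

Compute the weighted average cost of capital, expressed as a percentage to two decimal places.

7.10%

Total capital V = 2178 + 470 + 414 = 3062.
Equity: weight = 2178/3062 = 0.7113; cost = 8.1%.
Term loan: weight = 470/3062 = 0.1535; after-tax cost = 6% × (1 − 23%) = 4.6200%.
Mortgage bonds: weight = 414/3062 = 0.1352; after-tax cost = 6.06% × (1 − 23%) = 4.6662%.
WACC = 0.7113 × 8.1000% + 0.1535 × 4.6200% + 0.1352 × 4.6662% = 7.1016%.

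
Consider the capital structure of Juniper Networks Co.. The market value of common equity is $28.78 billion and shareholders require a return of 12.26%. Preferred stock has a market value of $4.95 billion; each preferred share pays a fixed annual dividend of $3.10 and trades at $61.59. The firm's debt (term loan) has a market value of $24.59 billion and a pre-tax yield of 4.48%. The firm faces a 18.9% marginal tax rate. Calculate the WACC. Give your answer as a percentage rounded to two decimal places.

Cost of preferred: Rp = 3.1 / 61.59 = 5.0333%.
Total capital V = 28.78 + 4.95 + 24.59 = 58.32.
Equity: weight = 28.78/58.32 = 0.4935; cost = 12.26%.
Preferred: weight = 4.95/58.32 = 0.0849; cost = 5.0333%.
Term loan: weight = 24.59/58.32 = 0.4216; after-tax cost = 4.48% × (1 − 18.9%) = 3.6333%.
WACC = 0.4935 × 12.2600% + 0.0849 × 5.0333% + 0.4216 × 3.6333% = 8.0093%.

8.01%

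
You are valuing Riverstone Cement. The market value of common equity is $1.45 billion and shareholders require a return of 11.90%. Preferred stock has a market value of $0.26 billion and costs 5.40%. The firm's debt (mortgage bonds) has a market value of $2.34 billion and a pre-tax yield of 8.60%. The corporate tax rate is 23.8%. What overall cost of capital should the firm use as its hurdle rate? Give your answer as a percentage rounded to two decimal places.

Total capital V = 1.45 + 0.26 + 2.34 = 4.05.
Equity: weight = 1.45/4.05 = 0.3580; cost = 11.9%.
Preferred: weight = 0.26/4.05 = 0.0642; cost = 5.4%.
Mortgage bonds: weight = 2.34/4.05 = 0.5778; after-tax cost = 8.6% × (1 − 23.8%) = 6.5532%.
WACC = 0.3580 × 11.9000% + 0.0642 × 5.4000% + 0.5778 × 6.5532% = 8.3935%.

8.39%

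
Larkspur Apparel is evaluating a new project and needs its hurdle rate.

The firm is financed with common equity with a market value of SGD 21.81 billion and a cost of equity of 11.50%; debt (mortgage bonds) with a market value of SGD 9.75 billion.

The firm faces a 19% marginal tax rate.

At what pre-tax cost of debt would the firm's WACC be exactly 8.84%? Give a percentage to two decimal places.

3.57%

Total capital V = 21.81 + 9.75 = 31.56.
Equity weight = 21.81/31.56 = 0.6911.
Mortgage bonds weight = 9.75/31.56 = 0.3089.
Equity contribution = 0.6911 × 11.5% = 7.9472%.
Remaining for debt = 8.84% − 7.9472% = 0.8928%.
Rd × (1 − 19%) × 0.3089 = 0.8928%  ⇒  Rd = 3.5676%.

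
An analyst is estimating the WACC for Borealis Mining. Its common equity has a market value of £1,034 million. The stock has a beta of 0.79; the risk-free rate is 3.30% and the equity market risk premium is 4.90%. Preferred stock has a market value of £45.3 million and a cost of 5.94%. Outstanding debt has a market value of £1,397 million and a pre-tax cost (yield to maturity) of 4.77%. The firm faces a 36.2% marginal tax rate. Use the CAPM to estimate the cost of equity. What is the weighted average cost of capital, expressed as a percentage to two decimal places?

4.82%

Cost of equity via CAPM: Re = 3.3% + 0.79 × 4.9% = 7.1710%.
Total capital V = 1034 + 45.3 + 1397 = 2476.3.
Equity: weight = 1034/2476.3 = 0.4176; cost = 7.171%.
Preferred: weight = 45.3/2476.3 = 0.0183; cost = 5.94%.
Debt: weight = 1397/2476.3 = 0.5641; after-tax cost = 4.77% × (1 − 36.2%) = 3.0433%.
WACC = 0.4176 × 7.1710% + 0.0183 × 5.9400% + 0.5641 × 3.0433% = 4.8198%.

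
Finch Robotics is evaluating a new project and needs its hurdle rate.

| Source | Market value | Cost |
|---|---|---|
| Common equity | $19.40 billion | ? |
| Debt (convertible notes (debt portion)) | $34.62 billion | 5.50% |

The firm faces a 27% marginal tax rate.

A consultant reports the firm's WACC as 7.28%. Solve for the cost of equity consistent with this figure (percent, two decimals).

Total capital V = 19.4 + 34.62 = 54.02.
Equity weight = 19.4/54.02 = 0.3591.
Convertible notes (debt portion) weight = 34.62/54.02 = 0.6409.
Debt contribution = 0.6409 × 5.5% × (1 − 27%) = 2.5731%.
Required equity contribution = 7.28% − 2.5731% = 4.7069%.
Re = 4.7069% / 0.3591 = 13.1065%.

13.11%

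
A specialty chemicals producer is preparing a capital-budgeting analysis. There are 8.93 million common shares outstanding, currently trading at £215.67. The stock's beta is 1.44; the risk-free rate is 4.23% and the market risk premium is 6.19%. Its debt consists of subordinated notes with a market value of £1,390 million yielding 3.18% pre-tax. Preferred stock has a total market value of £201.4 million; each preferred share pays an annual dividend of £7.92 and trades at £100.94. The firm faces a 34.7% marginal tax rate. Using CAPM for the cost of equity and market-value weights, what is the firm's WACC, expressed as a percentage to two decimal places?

Cost of equity via CAPM: Re = 4.23% + 1.44 × 6.19% = 13.1436%.
Cost of preferred: Rp = 7.92 / 100.94 = 7.8462%.
Market value of equity E = 215.67 × 8.93m = 1925.9331m.
Total capital V = 1925.9331 + 201.4 + 1390 = 3517.3331.
Equity: weight = 1925.9331/3517.3331 = 0.5476; cost = 13.1436%.
Preferred: weight = 201.4/3517.3331 = 0.0573; cost = 7.8462%.
Subordinated notes: weight = 1390/3517.3331 = 0.3952; after-tax cost = 3.18% × (1 − 34.7%) = 2.0765%.
WACC = 0.5476 × 13.1436% + 0.0573 × 7.8462% + 0.3952 × 2.0765% = 8.4667%.

8.47%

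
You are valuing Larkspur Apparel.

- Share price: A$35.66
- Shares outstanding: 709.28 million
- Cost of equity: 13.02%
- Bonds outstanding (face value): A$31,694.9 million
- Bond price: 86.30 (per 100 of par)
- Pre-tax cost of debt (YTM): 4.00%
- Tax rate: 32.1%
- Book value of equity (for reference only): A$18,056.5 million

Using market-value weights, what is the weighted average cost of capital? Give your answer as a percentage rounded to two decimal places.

7.67%

Market value of equity E = 35.66 × 709.28m = 25292.9248m. Market value of debt D = 31694.9m × 86.3/100 = 27352.6987m.
Total capital V = 25292.9248 + 27352.6987 = 52645.6235.
Equity: weight = 25292.9248/52645.6235 = 0.4804; cost = 13.02%.
Bonds outstanding: weight = 27352.6987/52645.6235 = 0.5196; after-tax cost = 4% × (1 − 32.1%) = 2.7160%.
WACC = 0.4804 × 13.0200% + 0.5196 × 2.7160% = 7.6664%.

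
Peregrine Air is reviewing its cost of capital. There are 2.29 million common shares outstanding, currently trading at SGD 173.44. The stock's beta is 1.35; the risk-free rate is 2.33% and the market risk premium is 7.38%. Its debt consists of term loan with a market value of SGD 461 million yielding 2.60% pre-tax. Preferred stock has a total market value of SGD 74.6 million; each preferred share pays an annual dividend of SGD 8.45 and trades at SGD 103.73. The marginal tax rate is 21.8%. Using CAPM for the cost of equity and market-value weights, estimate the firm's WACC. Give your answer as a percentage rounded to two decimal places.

6.89%

Cost of equity via CAPM: Re = 2.33% + 1.35 × 7.38% = 12.2930%.
Cost of preferred: Rp = 8.45 / 103.73 = 8.1461%.
Market value of equity E = 173.44 × 2.29m = 397.1776m.
Total capital V = 397.1776 + 74.6 + 461 = 932.7776.
Equity: weight = 397.1776/932.7776 = 0.4258; cost = 12.293%.
Preferred: weight = 74.6/932.7776 = 0.0800; cost = 8.1461%.
Term loan: weight = 461/932.7776 = 0.4942; after-tax cost = 2.6% × (1 − 21.8%) = 2.0332%.
WACC = 0.4258 × 12.2930% + 0.0800 × 8.1461% + 0.4942 × 2.0332% = 6.8907%.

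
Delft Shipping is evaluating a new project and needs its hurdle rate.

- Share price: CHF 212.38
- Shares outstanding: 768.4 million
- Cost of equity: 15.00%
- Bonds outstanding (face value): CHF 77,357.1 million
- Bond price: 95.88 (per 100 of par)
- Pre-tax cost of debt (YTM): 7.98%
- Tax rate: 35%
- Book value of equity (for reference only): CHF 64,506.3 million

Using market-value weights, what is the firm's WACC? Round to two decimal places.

11.93%

Market value of equity E = 212.38 × 768.4m = 163192.792m. Market value of debt D = 77357.1m × 95.88/100 = 74169.98748m.
Total capital V = 163192.792 + 74169.98748 = 237362.77948.
Equity: weight = 163192.792/237362.77948 = 0.6875; cost = 15%.
Bonds outstanding: weight = 74169.98748/237362.77948 = 0.3125; after-tax cost = 7.98% × (1 − 35%) = 5.1870%.
WACC = 0.6875 × 15.0000% + 0.3125 × 5.1870% = 11.9337%.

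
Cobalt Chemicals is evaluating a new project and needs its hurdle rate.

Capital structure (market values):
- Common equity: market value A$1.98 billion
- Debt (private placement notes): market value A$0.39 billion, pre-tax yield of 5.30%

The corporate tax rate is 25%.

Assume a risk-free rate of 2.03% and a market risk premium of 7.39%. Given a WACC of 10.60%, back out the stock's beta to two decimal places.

Total capital V = 1.98 + 0.39 = 2.37.
Equity weight = 1.98/2.37 = 0.8354.
Private placement notes weight = 0.39/2.37 = 0.1646.
Debt contribution = 0.1646 × 5.3% × (1 − 25%) = 0.6541%.
Required equity contribution = 10.6% − 0.6541% = 9.9459%  ⇒  Re = 11.9049%.
CAPM: 11.9049% = 2.03% + β × 7.39%  ⇒  β = 1.3363.

1.34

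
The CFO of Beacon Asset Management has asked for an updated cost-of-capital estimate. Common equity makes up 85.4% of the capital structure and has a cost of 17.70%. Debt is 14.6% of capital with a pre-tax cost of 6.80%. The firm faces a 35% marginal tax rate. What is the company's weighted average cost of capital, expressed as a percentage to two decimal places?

After-tax cost of debt = 6.8% × (1 − 35%) = 4.4200%.
WACC = 0.854 × 17.7000% + 0.146 × 4.4200% = 15.7611%.

15.76%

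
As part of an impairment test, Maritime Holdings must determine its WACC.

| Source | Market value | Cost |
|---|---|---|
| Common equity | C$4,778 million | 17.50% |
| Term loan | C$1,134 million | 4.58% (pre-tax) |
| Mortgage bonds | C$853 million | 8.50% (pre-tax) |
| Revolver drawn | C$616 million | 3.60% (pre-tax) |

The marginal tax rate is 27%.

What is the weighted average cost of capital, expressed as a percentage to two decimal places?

12.78%

Total capital V = 4778 + 1134 + 853 + 616 = 7381.
Equity: weight = 4778/7381 = 0.6473; cost = 17.5%.
Term loan: weight = 1134/7381 = 0.1536; after-tax cost = 4.58% × (1 − 27%) = 3.3434%.
Mortgage bonds: weight = 853/7381 = 0.1156; after-tax cost = 8.5% × (1 − 27%) = 6.2050%.
Revolver drawn: weight = 616/7381 = 0.0835; after-tax cost = 3.6% × (1 − 27%) = 2.6280%.
WACC = 0.6473 × 17.5000% + 0.1536 × 3.3434% + 0.1156 × 6.2050% + 0.0835 × 2.6280% = 12.7785%.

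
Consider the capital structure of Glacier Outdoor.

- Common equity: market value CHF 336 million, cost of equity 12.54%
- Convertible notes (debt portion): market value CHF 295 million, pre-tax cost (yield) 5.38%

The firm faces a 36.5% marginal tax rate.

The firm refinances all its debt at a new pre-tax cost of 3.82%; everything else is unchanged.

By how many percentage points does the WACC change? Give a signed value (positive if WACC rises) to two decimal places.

-0.46 pp

Current WACC:
Total capital V = 336 + 295 = 631.
Equity: weight = 336/631 = 0.5325; cost = 12.54%.
Convertible notes (debt portion): weight = 295/631 = 0.4675; after-tax cost = 5.38% × (1 − 36.5%) = 3.4163%.
WACC = 0.5325 × 12.5400% + 0.4675 × 3.4163% = 8.2746%.
After the change:
Total capital V = 336 + 295 = 631.
Equity: weight = 336/631 = 0.5325; cost = 12.54%.
Convertible notes (debt portion): weight = 295/631 = 0.4675; after-tax cost = 3.82% × (1 − 36.5%) = 2.4257%.
WACC = 0.5325 × 12.5400% + 0.4675 × 2.4257% = 7.8114%.
Change in WACC = 7.8114% − 8.2746% = -0.4631 pp.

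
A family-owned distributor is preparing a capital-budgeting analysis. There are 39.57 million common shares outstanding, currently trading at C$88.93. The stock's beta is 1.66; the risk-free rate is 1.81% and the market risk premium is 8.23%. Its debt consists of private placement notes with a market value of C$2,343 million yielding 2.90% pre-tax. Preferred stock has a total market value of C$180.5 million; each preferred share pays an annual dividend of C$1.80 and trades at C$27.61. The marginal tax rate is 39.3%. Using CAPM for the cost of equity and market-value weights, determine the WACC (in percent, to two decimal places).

9.89%

Cost of equity via CAPM: Re = 1.81% + 1.66 × 8.23% = 15.4718%.
Cost of preferred: Rp = 1.8 / 27.61 = 6.5194%.
Market value of equity E = 88.93 × 39.57m = 3518.9601m.
Total capital V = 3518.9601 + 180.5 + 2343 = 6042.4601.
Equity: weight = 3518.9601/6042.4601 = 0.5824; cost = 15.4718%.
Preferred: weight = 180.5/6042.4601 = 0.0299; cost = 6.5194%.
Private placement notes: weight = 2343/6042.4601 = 0.3878; after-tax cost = 2.9% × (1 − 39.3%) = 1.7603%.
WACC = 0.5824 × 15.4718% + 0.0299 × 6.5194% + 0.3878 × 1.7603% = 9.8877%.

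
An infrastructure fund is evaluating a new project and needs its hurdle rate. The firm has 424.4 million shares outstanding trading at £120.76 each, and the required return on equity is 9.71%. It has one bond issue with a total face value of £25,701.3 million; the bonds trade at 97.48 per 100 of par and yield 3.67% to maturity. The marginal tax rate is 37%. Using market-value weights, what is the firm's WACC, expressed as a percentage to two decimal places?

Market value of equity E = 120.76 × 424.4m = 51250.544m. Market value of debt D = 25701.3m × 97.48/100 = 25053.62724m.
Total capital V = 51250.544 + 25053.62724 = 76304.17124.
Equity: weight = 51250.544/76304.17124 = 0.6717; cost = 9.71%.
Bonds outstanding: weight = 25053.62724/76304.17124 = 0.3283; after-tax cost = 3.67% × (1 − 37%) = 2.3121%.
WACC = 0.6717 × 9.7100% + 0.3283 × 2.3121% = 7.2810%.

7.28%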